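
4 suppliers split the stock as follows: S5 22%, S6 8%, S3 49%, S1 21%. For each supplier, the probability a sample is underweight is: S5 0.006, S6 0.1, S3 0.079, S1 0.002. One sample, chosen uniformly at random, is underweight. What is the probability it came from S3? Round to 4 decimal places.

Compute prior × likelihood for every hypothesis:
  S5: 0.22 × 0.006 = 0.00132
  S6: 0.08 × 0.1 = 0.008
  S3: 0.49 × 0.079 = 0.03871
  S1: 0.21 × 0.002 = 0.00042
Total = 0.04845.
P(S3 | evidence) = 0.03871 / 0.04845 ≈ 0.7990.

0.7990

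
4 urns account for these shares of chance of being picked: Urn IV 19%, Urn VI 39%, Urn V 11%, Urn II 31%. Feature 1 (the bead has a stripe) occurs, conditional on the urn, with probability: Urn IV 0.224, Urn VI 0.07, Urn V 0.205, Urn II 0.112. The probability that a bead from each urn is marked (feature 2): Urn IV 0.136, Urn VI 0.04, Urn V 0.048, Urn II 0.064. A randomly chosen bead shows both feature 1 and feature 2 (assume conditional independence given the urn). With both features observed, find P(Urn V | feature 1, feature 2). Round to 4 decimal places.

0.1063

By Bayes' rule, posterior ∝ prior × likelihood:
  Urn IV: 0.19 × 0.224 × 0.136 = 0.00578816
  Urn VI: 0.39 × 0.07 × 0.04 = 0.001092
  Urn V: 0.11 × 0.205 × 0.048 = 0.0010824
  Urn II: 0.31 × 0.112 × 0.064 = 0.00222208
Sum = 0.01018464.
P(Urn V | evidence) = 0.0010824 / 0.01018464 ≈ 0.1063.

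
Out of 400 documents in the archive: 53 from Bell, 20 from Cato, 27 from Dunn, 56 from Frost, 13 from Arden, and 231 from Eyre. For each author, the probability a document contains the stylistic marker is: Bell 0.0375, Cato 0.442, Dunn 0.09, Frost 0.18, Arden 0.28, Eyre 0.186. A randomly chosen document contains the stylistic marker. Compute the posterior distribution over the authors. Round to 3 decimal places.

Prior × likelihood for each hypothesis:
  Bell: 0.1325 × 0.0375 = 0.00496875
  Cato: 0.05 × 0.442 = 0.0221
  Dunn: 0.0675 × 0.09 = 0.006075
  Frost: 0.14 × 0.18 = 0.0252
  Arden: 0.0325 × 0.28 = 0.0091
  Eyre: 0.5775 × 0.186 = 0.107415
Total = 0.17485875.
P(Bell | marker) = 0.00496875/0.17485875 ≈ 0.028
P(Cato | marker) = 0.0221/0.17485875 ≈ 0.126
P(Dunn | marker) = 0.006075/0.17485875 ≈ 0.035
P(Frost | marker) = 0.0252/0.17485875 ≈ 0.144
P(Arden | marker) = 0.0091/0.17485875 ≈ 0.052
P(Eyre | marker) = 0.107415/0.17485875 ≈ 0.614

Bell 0.028, Cato 0.126, Dunn 0.035, Frost 0.144, Arden 0.052, Eyre 0.614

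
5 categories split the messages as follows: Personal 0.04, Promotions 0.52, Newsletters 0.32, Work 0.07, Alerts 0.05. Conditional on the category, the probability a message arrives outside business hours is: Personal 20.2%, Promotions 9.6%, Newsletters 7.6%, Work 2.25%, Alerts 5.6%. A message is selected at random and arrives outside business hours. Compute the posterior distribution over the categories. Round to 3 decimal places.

Compute prior × likelihood for every hypothesis:
  Personal: 0.04 × 0.202 = 0.00808
  Promotions: 0.52 × 0.096 = 0.04992
  Newsletters: 0.32 × 0.076 = 0.02432
  Work: 0.07 × 0.0225 = 0.001575
  Alerts: 0.05 × 0.056 = 0.0028
Sum = 0.086695.
P(Personal | off-hours) = 0.00808/0.086695 ≈ 0.093
P(Promotions | off-hours) = 0.04992/0.086695 ≈ 0.576
P(Newsletters | off-hours) = 0.02432/0.086695 ≈ 0.281
P(Work | off-hours) = 0.001575/0.086695 ≈ 0.018
P(Alerts | off-hours) = 0.0028/0.086695 ≈ 0.032
(Check: 0.093+0.576+0.281+0.018+0.032 = 1.000.)

Personal 0.093, Promotions 0.576, Newsletters 0.281, Work 0.018, Alerts 0.032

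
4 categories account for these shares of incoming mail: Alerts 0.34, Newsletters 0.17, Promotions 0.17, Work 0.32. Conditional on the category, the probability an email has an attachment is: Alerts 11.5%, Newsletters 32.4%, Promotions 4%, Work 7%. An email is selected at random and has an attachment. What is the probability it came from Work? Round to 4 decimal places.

0.1816

By Bayes' rule, posterior ∝ prior × likelihood:
  Alerts: 0.34 × 0.115 = 0.0391
  Newsletters: 0.17 × 0.324 = 0.05508
  Promotions: 0.17 × 0.04 = 0.0068
  Work: 0.32 × 0.07 = 0.0224
Sum = 0.12338.
P(Work | evidence) = 0.0224 / 0.12338 ≈ 0.1816.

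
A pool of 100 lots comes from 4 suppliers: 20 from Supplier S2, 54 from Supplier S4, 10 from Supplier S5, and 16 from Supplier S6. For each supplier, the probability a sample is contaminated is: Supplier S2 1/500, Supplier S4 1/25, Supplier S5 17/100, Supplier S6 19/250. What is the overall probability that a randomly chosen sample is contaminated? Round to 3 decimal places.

Compute prior × likelihood for every hypothesis:
  Supplier S2: 0.2 × 0.002 = 0.0004
  Supplier S4: 0.54 × 0.04 = 0.0216
  Supplier S5: 0.1 × 0.17 = 0.017
  Supplier S6: 0.16 × 0.076 = 0.01216
P(contaminated) = 0.0004 + 0.0216 + 0.017 + 0.01216 = 0.05116 → 0.051.

0.051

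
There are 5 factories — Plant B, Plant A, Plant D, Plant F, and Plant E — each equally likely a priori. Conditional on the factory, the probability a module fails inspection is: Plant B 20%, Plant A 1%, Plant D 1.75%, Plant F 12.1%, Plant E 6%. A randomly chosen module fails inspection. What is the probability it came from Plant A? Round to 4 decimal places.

0.0245

Since the prior is uniform, the posterior is proportional to the likelihood:
  Plant B: 0.2
  Plant A: 0.01
  Plant D: 0.0175
  Plant F: 0.121
  Plant E: 0.06
Normalizing constant = 0.4085.
P(Plant A | evidence) = 0.01 / 0.4085 ≈ 0.0245.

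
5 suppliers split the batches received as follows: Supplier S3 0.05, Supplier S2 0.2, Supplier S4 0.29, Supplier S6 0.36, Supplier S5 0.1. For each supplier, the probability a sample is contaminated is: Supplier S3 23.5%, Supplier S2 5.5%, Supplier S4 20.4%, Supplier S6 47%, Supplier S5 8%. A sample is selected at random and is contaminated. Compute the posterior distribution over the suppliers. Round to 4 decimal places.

Supplier S3 0.0453, Supplier S2 0.0425, Supplier S4 0.2283, Supplier S6 0.6530, Supplier S5 0.0309

By Bayes' rule, posterior ∝ prior × likelihood:
  Supplier S3: 0.05 × 0.235 = 0.01175
  Supplier S2: 0.2 × 0.055 = 0.011
  Supplier S4: 0.29 × 0.204 = 0.05916
  Supplier S6: 0.36 × 0.47 = 0.1692
  Supplier S5: 0.1 × 0.08 = 0.008
Total = 0.25911.
P(Supplier S3 | contaminated) = 0.01175/0.25911 ≈ 0.0453
P(Supplier S2 | contaminated) = 0.011/0.25911 ≈ 0.0425
P(Supplier S4 | contaminated) = 0.05916/0.25911 ≈ 0.2283
P(Supplier S6 | contaminated) = 0.1692/0.25911 ≈ 0.6530
P(Supplier S5 | contaminated) = 0.008/0.25911 ≈ 0.0309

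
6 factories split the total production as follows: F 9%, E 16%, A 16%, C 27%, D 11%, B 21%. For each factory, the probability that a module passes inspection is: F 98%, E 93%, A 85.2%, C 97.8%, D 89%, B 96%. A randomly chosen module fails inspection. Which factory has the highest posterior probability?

A

Taking complements, P(nonconforming | each) = F 0.02, E 0.07, A 0.148, C 0.022, D 0.11, B 0.04.
Prior × likelihood for each hypothesis:
  F: 0.09 × 0.02 = 0.0018
  E: 0.16 × 0.07 = 0.0112
  A: 0.16 × 0.148 = 0.02368
  C: 0.27 × 0.022 = 0.00594
  D: 0.11 × 0.11 = 0.0121
  B: 0.21 × 0.04 = 0.0084
Total = 0.06312.
Largest term belongs to A, so A is most probable.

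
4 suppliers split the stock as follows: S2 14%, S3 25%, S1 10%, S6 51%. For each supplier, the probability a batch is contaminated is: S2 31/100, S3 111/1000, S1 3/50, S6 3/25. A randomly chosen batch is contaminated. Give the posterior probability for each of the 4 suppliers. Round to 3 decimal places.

S2 0.314, S3 0.201, S1 0.043, S6 0.442

Unnormalized posteriors (prior × likelihood):
  S2: 0.14 × 0.31 = 0.0434
  S3: 0.25 × 0.111 = 0.02775
  S1: 0.1 × 0.06 = 0.006
  S6: 0.51 × 0.12 = 0.0612
Normalizing constant = 0.13835.
P(S2 | contaminated) = 0.0434/0.13835 ≈ 0.314
P(S3 | contaminated) = 0.02775/0.13835 ≈ 0.201
P(S1 | contaminated) = 0.006/0.13835 ≈ 0.043
P(S6 | contaminated) = 0.0612/0.13835 ≈ 0.442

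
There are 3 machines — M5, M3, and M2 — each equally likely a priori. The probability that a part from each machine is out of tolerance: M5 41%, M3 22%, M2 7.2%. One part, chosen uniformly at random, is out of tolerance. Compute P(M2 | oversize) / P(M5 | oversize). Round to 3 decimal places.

Since the prior is uniform, the posterior is proportional to the likelihood:
  M5: 0.41
  M3: 0.22
  M2: 0.072
Normalizing constant = 0.702.
The ratio is 0.072 / 0.41 (the normalizer cancels) = 0.176.

0.176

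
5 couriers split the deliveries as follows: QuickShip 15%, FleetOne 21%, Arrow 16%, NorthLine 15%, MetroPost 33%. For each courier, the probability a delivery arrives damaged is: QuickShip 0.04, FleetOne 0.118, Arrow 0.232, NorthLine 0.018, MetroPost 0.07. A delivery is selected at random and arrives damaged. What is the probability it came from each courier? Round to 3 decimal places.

QuickShip 0.064, FleetOne 0.264, Arrow 0.396, NorthLine 0.029, MetroPost 0.247

Unnormalized posteriors (prior × likelihood):
  QuickShip: 0.15 × 0.04 = 0.006
  FleetOne: 0.21 × 0.118 = 0.02478
  Arrow: 0.16 × 0.232 = 0.03712
  NorthLine: 0.15 × 0.018 = 0.0027
  MetroPost: 0.33 × 0.07 = 0.0231
Normalizing constant = 0.0937.
P(QuickShip | damaged) = 0.006/0.0937 ≈ 0.064
P(FleetOne | damaged) = 0.02478/0.0937 ≈ 0.264
P(Arrow | damaged) = 0.03712/0.0937 ≈ 0.396
P(NorthLine | damaged) = 0.0027/0.0937 ≈ 0.029
P(MetroPost | damaged) = 0.0231/0.0937 ≈ 0.247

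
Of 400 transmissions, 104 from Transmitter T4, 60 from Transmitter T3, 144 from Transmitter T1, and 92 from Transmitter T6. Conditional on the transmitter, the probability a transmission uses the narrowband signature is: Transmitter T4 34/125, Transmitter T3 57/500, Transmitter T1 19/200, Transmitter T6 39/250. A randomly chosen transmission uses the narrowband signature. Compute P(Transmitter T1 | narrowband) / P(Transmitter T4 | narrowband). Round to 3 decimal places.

0.484

Prior × likelihood for each hypothesis:
  Transmitter T4: 0.26 × 0.272 = 0.07072
  Transmitter T3: 0.15 × 0.114 = 0.0171
  Transmitter T1: 0.36 × 0.095 = 0.0342
  Transmitter T6: 0.23 × 0.156 = 0.03588
Normalizing constant = 0.1579.
The ratio is 0.0342 / 0.07072 (the normalizer cancels) = 0.484.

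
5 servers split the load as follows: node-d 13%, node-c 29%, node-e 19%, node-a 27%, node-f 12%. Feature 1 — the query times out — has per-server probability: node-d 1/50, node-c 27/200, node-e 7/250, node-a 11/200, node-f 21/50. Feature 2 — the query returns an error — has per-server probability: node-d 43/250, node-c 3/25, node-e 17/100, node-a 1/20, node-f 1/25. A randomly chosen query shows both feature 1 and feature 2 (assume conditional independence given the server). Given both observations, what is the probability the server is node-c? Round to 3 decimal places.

0.533

Prior × likelihood for each hypothesis:
  node-d: 0.13 × 0.02 × 0.172 = 0.0004472
  node-c: 0.29 × 0.135 × 0.12 = 0.004698
  node-e: 0.19 × 0.028 × 0.17 = 0.0009044
  node-a: 0.27 × 0.055 × 0.05 = 0.0007425
  node-f: 0.12 × 0.42 × 0.04 = 0.002016
Sum = 0.0088081.
P(node-c | evidence) = 0.004698 / 0.0088081 ≈ 0.533.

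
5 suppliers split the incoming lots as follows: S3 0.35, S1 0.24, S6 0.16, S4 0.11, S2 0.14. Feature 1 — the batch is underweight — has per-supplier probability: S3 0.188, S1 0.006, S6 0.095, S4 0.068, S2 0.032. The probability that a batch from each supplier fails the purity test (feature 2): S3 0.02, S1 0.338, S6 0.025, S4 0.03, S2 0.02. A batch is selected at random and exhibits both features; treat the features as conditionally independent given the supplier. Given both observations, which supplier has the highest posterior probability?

Compute prior × likelihood for every hypothesis:
  S3: 0.35 × 0.188 × 0.02 = 0.001316
  S1: 0.24 × 0.006 × 0.338 = 0.00048672
  S6: 0.16 × 0.095 × 0.025 = 0.00038
  S4: 0.11 × 0.068 × 0.03 = 0.0002244
  S2: 0.14 × 0.032 × 0.02 = 0.0000896
Sum = 0.00249672.
Largest term belongs to S3, so S3 is most probable.

S3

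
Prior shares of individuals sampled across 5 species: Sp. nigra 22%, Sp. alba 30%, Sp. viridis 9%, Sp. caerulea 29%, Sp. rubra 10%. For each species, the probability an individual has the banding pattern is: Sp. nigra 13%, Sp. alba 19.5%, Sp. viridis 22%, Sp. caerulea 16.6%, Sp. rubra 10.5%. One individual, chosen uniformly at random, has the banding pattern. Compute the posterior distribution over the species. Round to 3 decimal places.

Sp. nigra 0.173, Sp. alba 0.353, Sp. viridis 0.120, Sp. caerulea 0.291, Sp. rubra 0.063

Unnormalized posteriors (prior × likelihood):
  Sp. nigra: 0.22 × 0.13 = 0.0286
  Sp. alba: 0.3 × 0.195 = 0.0585
  Sp. viridis: 0.09 × 0.22 = 0.0198
  Sp. caerulea: 0.29 × 0.166 = 0.04814
  Sp. rubra: 0.1 × 0.105 = 0.0105
Sum = 0.16554.
P(Sp. nigra | banded) = 0.0286/0.16554 ≈ 0.173
P(Sp. alba | banded) = 0.0585/0.16554 ≈ 0.353
P(Sp. viridis | banded) = 0.0198/0.16554 ≈ 0.120
P(Sp. caerulea | banded) = 0.04814/0.16554 ≈ 0.291
P(Sp. rubra | banded) = 0.0105/0.16554 ≈ 0.063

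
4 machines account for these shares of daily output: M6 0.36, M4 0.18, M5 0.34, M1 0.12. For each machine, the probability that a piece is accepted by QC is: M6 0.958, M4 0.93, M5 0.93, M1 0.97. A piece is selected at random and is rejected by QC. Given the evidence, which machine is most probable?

M5

Taking complements, P(rejected | each) = M6 0.042, M4 0.07, M5 0.07, M1 0.03.
By Bayes' rule, posterior ∝ prior × likelihood:
  M6: 0.36 × 0.042 = 0.01512
  M4: 0.18 × 0.07 = 0.0126
  M5: 0.34 × 0.07 = 0.0238
  M1: 0.12 × 0.03 = 0.0036
Sum = 0.05512.
Largest term belongs to M5, so M5 is most probable.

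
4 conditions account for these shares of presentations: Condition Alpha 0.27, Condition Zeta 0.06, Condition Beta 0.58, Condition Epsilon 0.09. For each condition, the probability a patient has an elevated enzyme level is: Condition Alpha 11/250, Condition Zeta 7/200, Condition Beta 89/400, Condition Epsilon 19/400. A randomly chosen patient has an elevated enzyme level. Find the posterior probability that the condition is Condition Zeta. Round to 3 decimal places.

By Bayes' rule, posterior ∝ prior × likelihood:
  Condition Alpha: 0.27 × 0.044 = 0.01188
  Condition Zeta: 0.06 × 0.035 = 0.0021
  Condition Beta: 0.58 × 0.2225 = 0.12905
  Condition Epsilon: 0.09 × 0.0475 = 0.004275
Normalizing constant = 0.147305.
P(Condition Zeta | evidence) = 0.0021 / 0.147305 ≈ 0.014.

0.014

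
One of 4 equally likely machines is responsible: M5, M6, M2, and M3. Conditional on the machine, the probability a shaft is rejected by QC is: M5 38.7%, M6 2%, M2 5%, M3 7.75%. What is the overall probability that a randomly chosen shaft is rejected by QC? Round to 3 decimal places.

Since the prior is uniform, the posterior is proportional to the likelihood:
  M5: 0.387
  M6: 0.02
  M2: 0.05
  M3: 0.0775
P(rejected) = (1/4) × (0.387 + 0.02 + 0.05 + 0.0775) = 0.5345/4 ≈ 0.134.

0.134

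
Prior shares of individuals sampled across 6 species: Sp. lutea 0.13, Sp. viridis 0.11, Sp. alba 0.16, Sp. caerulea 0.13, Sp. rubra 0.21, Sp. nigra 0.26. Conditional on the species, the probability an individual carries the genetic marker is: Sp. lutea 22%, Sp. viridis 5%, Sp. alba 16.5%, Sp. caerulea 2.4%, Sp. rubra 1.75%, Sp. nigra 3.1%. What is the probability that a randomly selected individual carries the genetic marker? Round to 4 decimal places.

0.0754

Prior × likelihood for each hypothesis:
  Sp. lutea: 0.13 × 0.22 = 0.0286
  Sp. viridis: 0.11 × 0.05 = 0.0055
  Sp. alba: 0.16 × 0.165 = 0.0264
  Sp. caerulea: 0.13 × 0.024 = 0.00312
  Sp. rubra: 0.21 × 0.0175 = 0.003675
  Sp. nigra: 0.26 × 0.031 = 0.00806
P(marker) = 0.0286 + 0.0055 + 0.0264 + 0.00312 + 0.003675 + 0.00806 = 0.075355 → 0.0754.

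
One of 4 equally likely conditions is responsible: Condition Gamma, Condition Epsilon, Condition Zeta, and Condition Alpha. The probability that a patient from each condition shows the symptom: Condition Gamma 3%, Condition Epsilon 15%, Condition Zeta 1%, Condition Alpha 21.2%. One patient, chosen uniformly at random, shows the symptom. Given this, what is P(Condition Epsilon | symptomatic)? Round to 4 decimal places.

With a uniform prior (1/4 each), posterior ∝ likelihood:
  Condition Gamma: 0.03
  Condition Epsilon: 0.15
  Condition Zeta: 0.01
  Condition Alpha: 0.212
Sum = 0.402.
P(Condition Epsilon | evidence) = 0.15 / 0.402 ≈ 0.3731.

0.3731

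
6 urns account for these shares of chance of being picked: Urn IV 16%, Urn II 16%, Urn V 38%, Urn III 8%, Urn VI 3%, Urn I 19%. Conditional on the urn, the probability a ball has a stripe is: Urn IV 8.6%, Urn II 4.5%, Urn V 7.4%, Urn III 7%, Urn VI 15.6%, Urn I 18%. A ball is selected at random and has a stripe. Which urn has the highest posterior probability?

By Bayes' rule, posterior ∝ prior × likelihood:
  Urn IV: 0.16 × 0.086 = 0.01376
  Urn II: 0.16 × 0.045 = 0.0072
  Urn V: 0.38 × 0.074 = 0.02812
  Urn III: 0.08 × 0.07 = 0.0056
  Urn VI: 0.03 × 0.156 = 0.00468
  Urn I: 0.19 × 0.18 = 0.0342
Total = 0.09356.
Largest term belongs to Urn I, so Urn I is most probable.

Urn I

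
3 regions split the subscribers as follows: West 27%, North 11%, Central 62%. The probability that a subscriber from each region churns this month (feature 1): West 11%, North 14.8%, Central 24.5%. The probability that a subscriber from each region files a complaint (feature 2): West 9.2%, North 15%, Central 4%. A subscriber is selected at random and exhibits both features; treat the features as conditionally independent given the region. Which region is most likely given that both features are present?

Unnormalized posteriors (prior × likelihood):
  West: 0.27 × 0.11 × 0.092 = 0.0027324
  North: 0.11 × 0.148 × 0.15 = 0.002442
  Central: 0.62 × 0.245 × 0.04 = 0.006076
Normalizing constant = 0.0112504.
Largest term belongs to Central, so Central is most probable.

Central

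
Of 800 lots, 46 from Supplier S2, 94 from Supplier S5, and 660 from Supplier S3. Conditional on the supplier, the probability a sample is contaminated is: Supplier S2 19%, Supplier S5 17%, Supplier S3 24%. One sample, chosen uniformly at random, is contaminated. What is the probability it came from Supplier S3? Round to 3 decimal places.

0.865

Prior × likelihood for each hypothesis:
  Supplier S2: 0.0575 × 0.19 = 0.010925
  Supplier S5: 0.1175 × 0.17 = 0.019975
  Supplier S3: 0.825 × 0.24 = 0.198
Normalizing constant = 0.2289.
P(Supplier S3 | evidence) = 0.198 / 0.2289 ≈ 0.865.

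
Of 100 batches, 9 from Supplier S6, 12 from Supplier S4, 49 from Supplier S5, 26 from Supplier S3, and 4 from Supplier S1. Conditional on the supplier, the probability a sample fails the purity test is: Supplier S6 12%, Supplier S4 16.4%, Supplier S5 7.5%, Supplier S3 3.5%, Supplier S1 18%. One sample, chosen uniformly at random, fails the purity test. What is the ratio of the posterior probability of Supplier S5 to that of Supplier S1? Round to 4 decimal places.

5.1042

Compute prior × likelihood for every hypothesis:
  Supplier S6: 0.09 × 0.12 = 0.0108
  Supplier S4: 0.12 × 0.164 = 0.01968
  Supplier S5: 0.49 × 0.075 = 0.03675
  Supplier S3: 0.26 × 0.035 = 0.0091
  Supplier S1: 0.04 × 0.18 = 0.0072
Total = 0.08353.
The ratio is 0.03675 / 0.0072 (the normalizer cancels) = 5.1042.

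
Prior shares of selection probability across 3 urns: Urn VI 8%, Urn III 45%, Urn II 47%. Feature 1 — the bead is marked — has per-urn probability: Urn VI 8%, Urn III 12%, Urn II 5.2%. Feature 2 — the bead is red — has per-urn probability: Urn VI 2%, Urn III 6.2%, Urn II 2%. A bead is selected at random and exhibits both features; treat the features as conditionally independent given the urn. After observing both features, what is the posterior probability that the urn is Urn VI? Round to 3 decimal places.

0.032

Unnormalized posteriors (prior × likelihood):
  Urn VI: 0.08 × 0.08 × 0.02 = 0.000128
  Urn III: 0.45 × 0.12 × 0.062 = 0.003348
  Urn II: 0.47 × 0.052 × 0.02 = 0.0004888
Sum = 0.0039648.
P(Urn VI | evidence) = 0.000128 / 0.0039648 ≈ 0.032.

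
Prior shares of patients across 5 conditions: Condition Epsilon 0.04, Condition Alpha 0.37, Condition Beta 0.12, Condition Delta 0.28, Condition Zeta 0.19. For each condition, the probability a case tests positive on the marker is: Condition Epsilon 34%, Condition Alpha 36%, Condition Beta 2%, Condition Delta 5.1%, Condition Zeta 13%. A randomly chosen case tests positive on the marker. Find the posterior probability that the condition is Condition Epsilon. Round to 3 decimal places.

0.072

Compute prior × likelihood for every hypothesis:
  Condition Epsilon: 0.04 × 0.34 = 0.0136
  Condition Alpha: 0.37 × 0.36 = 0.1332
  Condition Beta: 0.12 × 0.02 = 0.0024
  Condition Delta: 0.28 × 0.051 = 0.01428
  Condition Zeta: 0.19 × 0.13 = 0.0247
Normalizing constant = 0.18818.
P(Condition Epsilon | evidence) = 0.0136 / 0.18818 ≈ 0.072.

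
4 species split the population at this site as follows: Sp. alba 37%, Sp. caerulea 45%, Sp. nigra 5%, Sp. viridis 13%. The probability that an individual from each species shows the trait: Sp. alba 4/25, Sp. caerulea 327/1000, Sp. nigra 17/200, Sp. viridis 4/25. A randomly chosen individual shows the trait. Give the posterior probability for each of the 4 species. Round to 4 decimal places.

Sp. alba 0.2558, Sp. caerulea 0.6359, Sp. nigra 0.0184, Sp. viridis 0.0899

Prior × likelihood for each hypothesis:
  Sp. alba: 0.37 × 0.16 = 0.0592
  Sp. caerulea: 0.45 × 0.327 = 0.14715
  Sp. nigra: 0.05 × 0.085 = 0.00425
  Sp. viridis: 0.13 × 0.16 = 0.0208
Sum = 0.2314.
P(Sp. alba | trait) = 0.0592/0.2314 ≈ 0.2558
P(Sp. caerulea | trait) = 0.14715/0.2314 ≈ 0.6359
P(Sp. nigra | trait) = 0.00425/0.2314 ≈ 0.0184
P(Sp. viridis | trait) = 0.0208/0.2314 ≈ 0.0899
(Check: 0.2558+0.6359+0.0184+0.0899 = 1.0000.)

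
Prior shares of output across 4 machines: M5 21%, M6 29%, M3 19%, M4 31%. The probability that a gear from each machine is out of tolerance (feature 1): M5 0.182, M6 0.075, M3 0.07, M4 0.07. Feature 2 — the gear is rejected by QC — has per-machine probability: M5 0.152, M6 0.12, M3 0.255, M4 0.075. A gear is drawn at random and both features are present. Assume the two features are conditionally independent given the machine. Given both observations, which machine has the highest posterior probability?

M5

By Bayes' rule, posterior ∝ prior × likelihood:
  M5: 0.21 × 0.182 × 0.152 = 0.00580944
  M6: 0.29 × 0.075 × 0.12 = 0.00261
  M3: 0.19 × 0.07 × 0.255 = 0.0033915
  M4: 0.31 × 0.07 × 0.075 = 0.0016275
Normalizing constant = 0.01343844.
Largest term belongs to M5, so M5 is most probable.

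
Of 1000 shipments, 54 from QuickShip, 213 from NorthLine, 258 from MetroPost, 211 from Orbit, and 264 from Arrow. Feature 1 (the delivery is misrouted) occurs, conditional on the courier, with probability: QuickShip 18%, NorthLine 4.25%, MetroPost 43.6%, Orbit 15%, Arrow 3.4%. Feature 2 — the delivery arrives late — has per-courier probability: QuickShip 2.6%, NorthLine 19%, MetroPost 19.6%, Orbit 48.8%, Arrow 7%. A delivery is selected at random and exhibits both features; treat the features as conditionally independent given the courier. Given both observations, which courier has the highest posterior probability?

MetroPost

Compute prior × likelihood for every hypothesis:
  QuickShip: 0.054 × 0.18 × 0.026 = 0.00025272
  NorthLine: 0.213 × 0.0425 × 0.19 = 0.001719975
  MetroPost: 0.258 × 0.436 × 0.196 = 0.022047648
  Orbit: 0.211 × 0.15 × 0.488 = 0.0154452
  Arrow: 0.264 × 0.034 × 0.07 = 0.00062832
Sum = 0.040093863.
Largest term belongs to MetroPost, so MetroPost is most probable.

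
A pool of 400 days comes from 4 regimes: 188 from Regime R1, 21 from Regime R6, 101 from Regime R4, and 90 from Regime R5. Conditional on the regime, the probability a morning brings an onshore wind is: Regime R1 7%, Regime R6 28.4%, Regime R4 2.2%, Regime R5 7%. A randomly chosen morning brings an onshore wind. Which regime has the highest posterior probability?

By Bayes' rule, posterior ∝ prior × likelihood:
  Regime R1: 0.47 × 0.07 = 0.0329
  Regime R6: 0.0525 × 0.284 = 0.01491
  Regime R4: 0.2525 × 0.022 = 0.005555
  Regime R5: 0.225 × 0.07 = 0.01575
Normalizing constant = 0.069115.
Largest term belongs to Regime R1, so Regime R1 is most probable.

Regime R1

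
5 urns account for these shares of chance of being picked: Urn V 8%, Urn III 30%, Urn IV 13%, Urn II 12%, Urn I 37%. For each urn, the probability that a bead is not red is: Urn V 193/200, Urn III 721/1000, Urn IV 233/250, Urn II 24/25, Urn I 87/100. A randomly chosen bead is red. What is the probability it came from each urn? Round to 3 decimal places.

Taking complements, P(red | each) = Urn V 0.035, Urn III 0.279, Urn IV 0.068, Urn II 0.04, Urn I 0.13.
Unnormalized posteriors (prior × likelihood):
  Urn V: 0.08 × 0.035 = 0.0028
  Urn III: 0.3 × 0.279 = 0.0837
  Urn IV: 0.13 × 0.068 = 0.00884
  Urn II: 0.12 × 0.04 = 0.0048
  Urn I: 0.37 × 0.13 = 0.0481
Sum = 0.14824.
P(Urn V | red) = 0.0028/0.14824 ≈ 0.019
P(Urn III | red) = 0.0837/0.14824 ≈ 0.565
P(Urn IV | red) = 0.00884/0.14824 ≈ 0.060
P(Urn II | red) = 0.0048/0.14824 ≈ 0.032
P(Urn I | red) = 0.0481/0.14824 ≈ 0.324
(Check: 0.019+0.565+0.060+0.032+0.324 = 1.000.)

Urn V 0.019, Urn III 0.565, Urn IV 0.060, Urn II 0.032, Urn I 0.324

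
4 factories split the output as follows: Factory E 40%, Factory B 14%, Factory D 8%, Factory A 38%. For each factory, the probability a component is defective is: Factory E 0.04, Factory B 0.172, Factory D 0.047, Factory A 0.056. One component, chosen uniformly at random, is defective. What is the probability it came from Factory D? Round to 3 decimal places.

Prior × likelihood for each hypothesis:
  Factory E: 0.4 × 0.04 = 0.016
  Factory B: 0.14 × 0.172 = 0.02408
  Factory D: 0.08 × 0.047 = 0.00376
  Factory A: 0.38 × 0.056 = 0.02128
Sum = 0.06512.
P(Factory D | evidence) = 0.00376 / 0.06512 ≈ 0.058.

0.058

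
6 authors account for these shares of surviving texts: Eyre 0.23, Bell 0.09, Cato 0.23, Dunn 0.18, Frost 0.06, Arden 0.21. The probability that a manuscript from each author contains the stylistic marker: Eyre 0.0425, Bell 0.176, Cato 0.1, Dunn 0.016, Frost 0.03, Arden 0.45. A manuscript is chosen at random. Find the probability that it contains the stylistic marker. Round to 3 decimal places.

0.148

Prior × likelihood for each hypothesis:
  Eyre: 0.23 × 0.0425 = 0.009775
  Bell: 0.09 × 0.176 = 0.01584
  Cato: 0.23 × 0.1 = 0.023
  Dunn: 0.18 × 0.016 = 0.00288
  Frost: 0.06 × 0.03 = 0.0018
  Arden: 0.21 × 0.45 = 0.0945
P(marker) = 0.009775 + 0.01584 + 0.023 + 0.00288 + 0.0018 + 0.0945 = 0.147795 → 0.148.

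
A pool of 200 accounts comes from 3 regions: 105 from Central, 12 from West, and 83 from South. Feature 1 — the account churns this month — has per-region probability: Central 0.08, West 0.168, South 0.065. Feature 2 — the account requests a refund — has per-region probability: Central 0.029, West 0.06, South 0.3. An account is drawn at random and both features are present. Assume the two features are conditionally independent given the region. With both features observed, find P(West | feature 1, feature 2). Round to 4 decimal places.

Unnormalized posteriors (prior × likelihood):
  Central: 0.525 × 0.08 × 0.029 = 0.001218
  West: 0.06 × 0.168 × 0.06 = 0.0006048
  South: 0.415 × 0.065 × 0.3 = 0.0080925
Normalizing constant = 0.0099153.
P(West | evidence) = 0.0006048 / 0.0099153 ≈ 0.0610.

0.0610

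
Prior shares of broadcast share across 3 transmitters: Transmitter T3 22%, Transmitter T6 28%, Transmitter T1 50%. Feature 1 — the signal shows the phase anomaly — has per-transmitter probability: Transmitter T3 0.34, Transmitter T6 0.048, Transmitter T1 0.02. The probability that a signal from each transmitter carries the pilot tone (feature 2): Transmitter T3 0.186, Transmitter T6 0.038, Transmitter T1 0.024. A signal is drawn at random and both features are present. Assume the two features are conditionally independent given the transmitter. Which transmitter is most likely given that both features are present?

Prior × likelihood for each hypothesis:
  Transmitter T3: 0.22 × 0.34 × 0.186 = 0.0139128
  Transmitter T6: 0.28 × 0.048 × 0.038 = 0.00051072
  Transmitter T1: 0.5 × 0.02 × 0.024 = 0.00024
Normalizing constant = 0.01466352.
Largest term belongs to Transmitter T3, so Transmitter T3 is most probable.

Transmitter T3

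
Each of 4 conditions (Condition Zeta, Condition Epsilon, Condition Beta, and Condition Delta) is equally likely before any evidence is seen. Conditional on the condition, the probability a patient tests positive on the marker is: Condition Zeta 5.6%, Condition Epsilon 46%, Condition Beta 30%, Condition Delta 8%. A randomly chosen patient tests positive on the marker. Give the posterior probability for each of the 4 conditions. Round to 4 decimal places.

Condition Zeta 0.0625, Condition Epsilon 0.5134, Condition Beta 0.3348, Condition Delta 0.0893

With a uniform prior (1/4 each), posterior ∝ likelihood:
  Condition Zeta: 0.056
  Condition Epsilon: 0.46
  Condition Beta: 0.3
  Condition Delta: 0.08
Normalizing constant = 0.896.
P(Condition Zeta | marker-positive) = 0.056/0.896 ≈ 0.0625
P(Condition Epsilon | marker-positive) = 0.46/0.896 ≈ 0.5134
P(Condition Beta | marker-positive) = 0.3/0.896 ≈ 0.3348
P(Condition Delta | marker-positive) = 0.08/0.896 ≈ 0.0893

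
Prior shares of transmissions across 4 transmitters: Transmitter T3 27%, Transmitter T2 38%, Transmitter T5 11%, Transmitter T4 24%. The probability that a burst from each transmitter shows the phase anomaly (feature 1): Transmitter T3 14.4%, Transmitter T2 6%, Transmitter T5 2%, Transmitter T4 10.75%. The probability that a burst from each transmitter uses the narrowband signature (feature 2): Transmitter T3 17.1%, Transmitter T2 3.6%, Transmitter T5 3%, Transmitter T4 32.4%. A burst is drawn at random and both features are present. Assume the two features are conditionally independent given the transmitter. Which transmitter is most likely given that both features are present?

Unnormalized posteriors (prior × likelihood):
  Transmitter T3: 0.27 × 0.144 × 0.171 = 0.00664848
  Transmitter T2: 0.38 × 0.06 × 0.036 = 0.0008208
  Transmitter T5: 0.11 × 0.02 × 0.03 = 0.000066
  Transmitter T4: 0.24 × 0.1075 × 0.324 = 0.0083592
Normalizing constant = 0.01589448.
Largest term belongs to Transmitter T4, so Transmitter T4 is most probable.

Transmitter T4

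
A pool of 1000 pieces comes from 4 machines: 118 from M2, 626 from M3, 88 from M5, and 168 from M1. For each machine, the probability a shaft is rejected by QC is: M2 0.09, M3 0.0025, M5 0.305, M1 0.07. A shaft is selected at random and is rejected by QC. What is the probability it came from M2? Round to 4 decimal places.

Unnormalized posteriors (prior × likelihood):
  M2: 0.118 × 0.09 = 0.01062
  M3: 0.626 × 0.0025 = 0.001565
  M5: 0.088 × 0.305 = 0.02684
  M1: 0.168 × 0.07 = 0.01176
Sum = 0.050785.
P(M2 | evidence) = 0.01062 / 0.050785 ≈ 0.2091.

0.2091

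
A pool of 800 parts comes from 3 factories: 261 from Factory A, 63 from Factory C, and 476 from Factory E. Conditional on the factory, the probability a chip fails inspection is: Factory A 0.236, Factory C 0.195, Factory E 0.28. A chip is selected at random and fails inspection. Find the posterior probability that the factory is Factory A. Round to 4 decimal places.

0.2973

Unnormalized posteriors (prior × likelihood):
  Factory A: 0.32625 × 0.236 = 0.076995
  Factory C: 0.07875 × 0.195 = 0.01535625
  Factory E: 0.595 × 0.28 = 0.1666
Total = 0.25895125.
P(Factory A | evidence) = 0.076995 / 0.25895125 ≈ 0.2973.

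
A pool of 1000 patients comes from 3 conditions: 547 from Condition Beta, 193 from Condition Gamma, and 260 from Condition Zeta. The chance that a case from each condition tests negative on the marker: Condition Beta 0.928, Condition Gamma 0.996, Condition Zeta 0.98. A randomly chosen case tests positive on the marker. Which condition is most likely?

Condition Beta

Taking complements, P(marker-positive | each) = Condition Beta 0.072, Condition Gamma 0.004, Condition Zeta 0.02.
Prior × likelihood for each hypothesis:
  Condition Beta: 0.547 × 0.072 = 0.039384
  Condition Gamma: 0.193 × 0.004 = 0.000772
  Condition Zeta: 0.26 × 0.02 = 0.0052
Sum = 0.045356.
Largest term belongs to Condition Beta, so Condition Beta is most probable.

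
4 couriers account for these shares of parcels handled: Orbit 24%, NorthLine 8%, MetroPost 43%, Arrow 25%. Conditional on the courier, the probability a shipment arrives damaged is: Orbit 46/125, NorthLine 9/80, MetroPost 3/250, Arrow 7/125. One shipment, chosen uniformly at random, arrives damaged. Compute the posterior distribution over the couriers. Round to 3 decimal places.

Prior × likelihood for each hypothesis:
  Orbit: 0.24 × 0.368 = 0.08832
  NorthLine: 0.08 × 0.1125 = 0.009
  MetroPost: 0.43 × 0.012 = 0.00516
  Arrow: 0.25 × 0.056 = 0.014
Total = 0.11648.
P(Orbit | damaged) = 0.08832/0.11648 ≈ 0.758
P(NorthLine | damaged) = 0.009/0.11648 ≈ 0.077
P(MetroPost | damaged) = 0.00516/0.11648 ≈ 0.044
P(Arrow | damaged) = 0.014/0.11648 ≈ 0.120

Orbit 0.758, NorthLine 0.077, MetroPost 0.044, Arrow 0.120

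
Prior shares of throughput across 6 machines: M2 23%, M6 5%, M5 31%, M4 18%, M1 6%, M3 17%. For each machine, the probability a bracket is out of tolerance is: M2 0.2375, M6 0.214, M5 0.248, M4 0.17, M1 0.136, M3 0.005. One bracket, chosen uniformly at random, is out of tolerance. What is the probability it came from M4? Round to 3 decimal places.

By Bayes' rule, posterior ∝ prior × likelihood:
  M2: 0.23 × 0.2375 = 0.054625
  M6: 0.05 × 0.214 = 0.0107
  M5: 0.31 × 0.248 = 0.07688
  M4: 0.18 × 0.17 = 0.0306
  M1: 0.06 × 0.136 = 0.00816
  M3: 0.17 × 0.005 = 0.00085
Sum = 0.181815.
P(M4 | evidence) = 0.0306 / 0.181815 ≈ 0.168.

0.168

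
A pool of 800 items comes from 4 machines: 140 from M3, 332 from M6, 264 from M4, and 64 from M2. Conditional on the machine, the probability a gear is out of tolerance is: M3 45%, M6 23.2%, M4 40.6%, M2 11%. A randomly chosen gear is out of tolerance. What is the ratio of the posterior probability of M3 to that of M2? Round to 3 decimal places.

8.949

Compute prior × likelihood for every hypothesis:
  M3: 0.175 × 0.45 = 0.07875
  M6: 0.415 × 0.232 = 0.09628
  M4: 0.33 × 0.406 = 0.13398
  M2: 0.08 × 0.11 = 0.0088
Normalizing constant = 0.31781.
The ratio is 0.07875 / 0.0088 (the normalizer cancels) = 8.949.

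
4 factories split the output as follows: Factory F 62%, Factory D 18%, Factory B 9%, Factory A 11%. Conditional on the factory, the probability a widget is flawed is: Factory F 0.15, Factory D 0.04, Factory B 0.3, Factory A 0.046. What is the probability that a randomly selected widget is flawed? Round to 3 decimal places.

0.132

Prior × likelihood for each hypothesis:
  Factory F: 0.62 × 0.15 = 0.093
  Factory D: 0.18 × 0.04 = 0.0072
  Factory B: 0.09 × 0.3 = 0.027
  Factory A: 0.11 × 0.046 = 0.00506
P(flawed) = 0.093 + 0.0072 + 0.027 + 0.00506 = 0.13226 → 0.132.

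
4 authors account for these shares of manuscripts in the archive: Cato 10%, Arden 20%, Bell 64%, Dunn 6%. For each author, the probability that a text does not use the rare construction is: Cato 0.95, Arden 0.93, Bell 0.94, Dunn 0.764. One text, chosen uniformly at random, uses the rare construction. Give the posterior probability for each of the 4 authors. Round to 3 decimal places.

Taking complements, P(rare-form | each) = Cato 0.05, Arden 0.07, Bell 0.06, Dunn 0.236.
Prior × likelihood for each hypothesis:
  Cato: 0.1 × 0.05 = 0.005
  Arden: 0.2 × 0.07 = 0.014
  Bell: 0.64 × 0.06 = 0.0384
  Dunn: 0.06 × 0.236 = 0.01416
Normalizing constant = 0.07156.
P(Cato | rare-form) = 0.005/0.07156 ≈ 0.070
P(Arden | rare-form) = 0.014/0.07156 ≈ 0.196
P(Bell | rare-form) = 0.0384/0.07156 ≈ 0.537
P(Dunn | rare-form) = 0.01416/0.07156 ≈ 0.198
(Check: 0.070+0.196+0.537+0.198 = 1.001.)

Cato 0.070, Arden 0.196, Bell 0.537, Dunn 0.198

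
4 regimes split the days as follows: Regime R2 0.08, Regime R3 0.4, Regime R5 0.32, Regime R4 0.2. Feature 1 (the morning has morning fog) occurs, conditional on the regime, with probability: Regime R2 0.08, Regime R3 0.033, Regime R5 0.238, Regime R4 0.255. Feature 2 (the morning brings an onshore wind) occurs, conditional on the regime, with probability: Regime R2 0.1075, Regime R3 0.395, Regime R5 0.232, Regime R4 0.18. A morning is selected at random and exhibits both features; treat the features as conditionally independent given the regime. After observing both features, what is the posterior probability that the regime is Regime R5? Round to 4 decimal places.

0.5395

Unnormalized posteriors (prior × likelihood):
  Regime R2: 0.08 × 0.08 × 0.1075 = 0.000688
  Regime R3: 0.4 × 0.033 × 0.395 = 0.005214
  Regime R5: 0.32 × 0.238 × 0.232 = 0.01766912
  Regime R4: 0.2 × 0.255 × 0.18 = 0.00918
Normalizing constant = 0.03275112.
P(Regime R5 | evidence) = 0.01766912 / 0.03275112 ≈ 0.5395.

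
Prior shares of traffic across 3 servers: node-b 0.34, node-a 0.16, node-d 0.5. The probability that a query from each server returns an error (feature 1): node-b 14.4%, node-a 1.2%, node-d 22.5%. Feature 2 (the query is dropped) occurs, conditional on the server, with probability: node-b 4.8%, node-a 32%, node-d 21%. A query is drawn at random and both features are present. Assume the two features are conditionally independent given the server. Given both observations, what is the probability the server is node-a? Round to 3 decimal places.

0.023

Unnormalized posteriors (prior × likelihood):
  node-b: 0.34 × 0.144 × 0.048 = 0.00235008
  node-a: 0.16 × 0.012 × 0.32 = 0.0006144
  node-d: 0.5 × 0.225 × 0.21 = 0.023625
Total = 0.02658948.
P(node-a | evidence) = 0.0006144 / 0.02658948 ≈ 0.023.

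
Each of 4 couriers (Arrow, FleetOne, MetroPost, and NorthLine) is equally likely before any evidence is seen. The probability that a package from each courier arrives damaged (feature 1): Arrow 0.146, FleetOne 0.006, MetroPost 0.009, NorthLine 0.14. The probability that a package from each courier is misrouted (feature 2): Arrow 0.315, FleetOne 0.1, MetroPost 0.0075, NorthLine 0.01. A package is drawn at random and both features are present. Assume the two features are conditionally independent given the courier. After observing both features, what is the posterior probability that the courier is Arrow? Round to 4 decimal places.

0.9570

With a uniform prior (1/4 each), posterior ∝ likelihood:
  Arrow: 0.146 × 0.315 = 0.04599
  FleetOne: 0.006 × 0.1 = 0.0006
  MetroPost: 0.009 × 0.0075 = 0.0000675
  NorthLine: 0.14 × 0.01 = 0.0014
Normalizing constant = 0.0480575.
P(Arrow | evidence) = 0.04599 / 0.0480575 ≈ 0.9570.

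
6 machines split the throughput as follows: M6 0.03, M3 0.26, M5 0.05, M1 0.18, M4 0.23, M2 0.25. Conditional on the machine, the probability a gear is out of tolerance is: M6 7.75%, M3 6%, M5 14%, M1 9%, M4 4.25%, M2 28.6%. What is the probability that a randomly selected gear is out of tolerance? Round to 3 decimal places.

0.122

By Bayes' rule, posterior ∝ prior × likelihood:
  M6: 0.03 × 0.0775 = 0.002325
  M3: 0.26 × 0.06 = 0.0156
  M5: 0.05 × 0.14 = 0.007
  M1: 0.18 × 0.09 = 0.0162
  M4: 0.23 × 0.0425 = 0.009775
  M2: 0.25 × 0.286 = 0.0715
P(oversize) = 0.002325 + 0.0156 + 0.007 + 0.0162 + 0.009775 + 0.0715 = 0.1224 → 0.122.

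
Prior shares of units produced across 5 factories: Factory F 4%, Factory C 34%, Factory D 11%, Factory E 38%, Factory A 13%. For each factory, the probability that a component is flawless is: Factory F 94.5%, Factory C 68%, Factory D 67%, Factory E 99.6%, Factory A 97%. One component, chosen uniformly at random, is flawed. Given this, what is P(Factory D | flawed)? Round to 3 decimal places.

Taking complements, P(flawed | each) = Factory F 0.055, Factory C 0.32, Factory D 0.33, Factory E 0.004, Factory A 0.03.
Compute prior × likelihood for every hypothesis:
  Factory F: 0.04 × 0.055 = 0.0022
  Factory C: 0.34 × 0.32 = 0.1088
  Factory D: 0.11 × 0.33 = 0.0363
  Factory E: 0.38 × 0.004 = 0.00152
  Factory A: 0.13 × 0.03 = 0.0039
Total = 0.15272.
P(Factory D | evidence) = 0.0363 / 0.15272 ≈ 0.238.

0.238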